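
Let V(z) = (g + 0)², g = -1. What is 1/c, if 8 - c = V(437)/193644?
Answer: 193644/1549151 ≈ 0.12500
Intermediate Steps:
V(z) = 1 (V(z) = (-1 + 0)² = (-1)² = 1)
c = 1549151/193644 (c = 8 - 1/193644 = 1549151/193644 ≈ 8.0000)
1/c = 1/(1549151/193644) = 193644/1549151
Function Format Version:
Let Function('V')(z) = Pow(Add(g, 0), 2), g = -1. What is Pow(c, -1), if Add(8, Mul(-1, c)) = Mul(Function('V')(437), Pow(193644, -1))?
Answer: Rational(193644, 1549151) ≈ 0.12500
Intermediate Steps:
Function('V')(z) = 1 (Function('V')(z) = Pow(Add(-1, 0), 2) = Pow(-1, 2) = 1)
c = Rational(1549151, 193644) (c = Add(8, Mul(-1, Mul(1, Pow(193644, -1)))) = Add(8, Mul(-1, Mul(1, Rational(1, 193644)))) = Add(8, Mul(-1, Rational(1, 193644))) = Add(8, Rational(-1, 193644)) = Rational(1549151, 193644) ≈ 8.0000)
Pow(c, -1) = Pow(Rational(1549151, 193644), -1) = Rational(193644, 1549151)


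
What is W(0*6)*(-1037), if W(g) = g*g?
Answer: 0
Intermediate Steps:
W(g) = g²
W(0*6)*(-1037) = (0*6)²*(-1037) = 0²*(-1037) = 0*(-1037) = 0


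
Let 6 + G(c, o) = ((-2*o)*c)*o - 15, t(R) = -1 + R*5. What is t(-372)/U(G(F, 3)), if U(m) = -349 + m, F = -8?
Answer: 1861/226 ≈ 8.2345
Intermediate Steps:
t(R) = -1 + 5*R
G(c, o) = -21 - 2*c*o**2 (G(c, o) = -6 + (((-2*o)*c)*o - 15) = -6 + ((-2*c*o)*o - 15) = -6 + (-2*c*o**2 - 15) = -6 + (-15 - 2*c*o**2) = -21 - 2*c*o**2)
t(-372)/U(G(F, 3)) = (-1 + 5*(-372))/(-349 + (-21 - 2*(-8)*3**2)) = (-1 - 1860)/(-349 + (-21 - 2*(-8)*9)) = -1861/(-349 + (-21 + 144)) = -1861/(-349 + 123) = -1861/(-226) = -1861*(-1/226) = 1861/226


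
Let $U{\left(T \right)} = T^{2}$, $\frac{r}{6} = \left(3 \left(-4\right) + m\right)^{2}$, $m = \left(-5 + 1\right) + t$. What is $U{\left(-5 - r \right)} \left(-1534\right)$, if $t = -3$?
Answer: $-7230111694$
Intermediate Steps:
$m = -7$ ($m = \left(-5 + 1\right) - 3 = -4 - 3 = -7$)
$r = 2166$ ($r = 6 \left(3 \left(-4\right) - 7\right)^{2} = 6 \left(-12 - 7\right)^{2} = 6 \left(-19\right)^{2} = 6 \cdot 361 = 2166$)
$U{\left(-5 - r \right)} \left(-1534\right) = \left(-5 - 2166\right)^{2} \left(-1534\right) = \left(-2171\right)^{2} \left(-1534\right) = 4713241 \left(-1534\right) = -7230111694$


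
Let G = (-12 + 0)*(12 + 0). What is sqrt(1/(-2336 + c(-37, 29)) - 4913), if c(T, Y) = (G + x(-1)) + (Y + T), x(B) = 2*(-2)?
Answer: I*sqrt(7627511731)/1246 ≈ 70.093*I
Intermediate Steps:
x(B) = -4
G = -144 (G = -12*12 = -144)
c(T, Y) = -148 + T + Y (c(T, Y) = (-144 - 4) + (Y + T) = -148 + (T + Y) = -148 + T + Y)
sqrt(1/(-2336 + c(-37, 29)) - 4913) = sqrt(1/(-2336 + (-148 - 37 + 29)) - 4913) = sqrt(1/(-2336 - 156) - 4913) = sqrt(1/(-2492) - 4913) = sqrt(-1/2492 - 4913) = sqrt(-12243197/2492) = I*sqrt(7627511731)/1246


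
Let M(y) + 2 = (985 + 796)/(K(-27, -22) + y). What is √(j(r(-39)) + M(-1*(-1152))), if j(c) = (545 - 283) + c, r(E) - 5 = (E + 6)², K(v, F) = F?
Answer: √1730935130/1130 ≈ 36.818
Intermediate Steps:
r(E) = 5 + (6 + E)² (r(E) = 5 + (E + 6)² = 5 + (6 + E)²)
M(y) = -2 + 1781/(-22 + y) (M(y) = -2 + (985 + 796)/(-22 + y) = -2 + 1781/(-22 + y))
j(c) = 262 + c
√(j(r(-39)) + M(-1*(-1152))) = √((262 + (5 + (6 - 39)²)) + (1825 - (-2)*(-1152))/(-22 - 1*(-1152))) = √((262 + (5 + (-33)²)) + (1825 - 2*1152)/(-22 + 1152)) = √((262 + (5 + 1089)) + (1825 - 2304)/1130) = √((262 + 1094) + (1/1130)*(-479)) = √(1356 - 479/1130) = √(1531801/1130) = √1730935130/1130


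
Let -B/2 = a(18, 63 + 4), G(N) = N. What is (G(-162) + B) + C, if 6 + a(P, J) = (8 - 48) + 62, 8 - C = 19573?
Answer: -19759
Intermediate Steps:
C = -19565 (C = 8 - 1*19573 = 8 - 19573 = -19565)
a(P, J) = 16 (a(P, J) = -6 + ((8 - 48) + 62) = -6 + (-40 + 62) = -6 + 22 = 16)
B = -32 (B = -2*16 = -32)
(G(-162) + B) + C = (-162 - 32) - 19565 = -194 - 19565 = -19759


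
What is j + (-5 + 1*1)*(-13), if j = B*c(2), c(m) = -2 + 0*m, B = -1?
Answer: 54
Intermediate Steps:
c(m) = -2 (c(m) = -2 + 0 = -2)
j = 2 (j = -1*(-2) = 2)
j + (-5 + 1*1)*(-13) = 2 + (-5 + 1*1)*(-13) = 2 + (-5 + 1)*(-13) = 2 - 4*(-13) = 2 + 52 = 54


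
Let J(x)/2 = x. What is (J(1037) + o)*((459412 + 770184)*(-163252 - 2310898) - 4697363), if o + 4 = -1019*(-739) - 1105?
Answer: -2293844322393146578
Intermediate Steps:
J(x) = 2*x
o = 751932 (o = -4 + (-1019*(-739) - 1105) = -4 + (753041 - 1105) = -4 + 751936 = 751932)
(J(1037) + o)*((459412 + 770184)*(-163252 - 2310898) - 4697363) = (2*1037 + 751932)*((459412 + 770184)*(-163252 - 2310898) - 4697363) = (2074 + 751932)*(1229596*(-2474150) - 4697363) = 754006*(-3042204943400 - 4697363) = 754006*(-3042209640763) = -2293844322393146578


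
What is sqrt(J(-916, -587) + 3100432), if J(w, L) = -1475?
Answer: sqrt(3098957) ≈ 1760.4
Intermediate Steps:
sqrt(J(-916, -587) + 3100432) = sqrt(-1475 + 3100432) = sqrt(3098957)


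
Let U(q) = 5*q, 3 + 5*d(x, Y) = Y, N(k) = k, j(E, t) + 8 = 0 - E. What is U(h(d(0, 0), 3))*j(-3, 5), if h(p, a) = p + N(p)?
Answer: 30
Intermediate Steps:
j(E, t) = -8 - E (j(E, t) = -8 + (0 - E) = -8 - E)
d(x, Y) = -3/5 + Y/5
h(p, a) = 2*p (h(p, a) = p + p = 2*p)
U(h(d(0, 0), 3))*j(-3, 5) = (5*(2*(-3/5 + (1/5)*0)))*(-8 - 1*(-3)) = (5*(2*(-3/5 + 0)))*(-8 + 3) = (5*(2*(-3/5)))*(-5) = (5*(-6/5))*(-5) = -6*(-5) = 30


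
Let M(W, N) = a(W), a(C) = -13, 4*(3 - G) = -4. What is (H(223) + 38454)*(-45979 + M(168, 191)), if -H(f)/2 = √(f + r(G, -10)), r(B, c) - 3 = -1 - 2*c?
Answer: -1768576368 + 643888*√5 ≈ -1.7671e+9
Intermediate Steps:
G = 4 (G = 3 - ¼*(-4) = 3 + 1 = 4)
M(W, N) = -13
r(B, c) = 2 - 2*c (r(B, c) = 3 + (-1 - 2*c) = 2 - 2*c)
H(f) = -2*√(22 + f) (H(f) = -2*√(f + (2 - 2*(-10))) = -2*√(f + (2 + 20)) = -2*√(f + 22) = -2*√(22 + f))
(H(223) + 38454)*(-45979 + M(168, 191)) = (-2*√(22 + 223) + 38454)*(-45979 - 13) = (-14*√5 + 38454)*(-45992) = (38454 - 14*√5)*(-45992) = -1768576368 + 643888*√5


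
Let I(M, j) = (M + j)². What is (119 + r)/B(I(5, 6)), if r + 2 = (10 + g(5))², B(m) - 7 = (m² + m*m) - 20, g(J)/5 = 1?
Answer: 342/29269 ≈ 0.011685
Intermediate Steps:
g(J) = 5 (g(J) = 5*1 = 5)
B(m) = -13 + 2*m² (B(m) = 7 + ((m² + m*m) - 20) = 7 + ((m² + m²) - 20) = 7 + (2*m² - 20) = 7 + (-20 + 2*m²) = -13 + 2*m²)
r = 223 (r = -2 + (10 + 5)² = -2 + 15² = -2 + 225 = 223)
(119 + r)/B(I(5, 6)) = (119 + 223)/(-13 + 2*((5 + 6)²)²) = 342/(-13 + 2*(11²)²) = 342/(-13 + 2*121²) = 342/(-13 + 2*14641) = 342/(-13 + 29282) = 342/29269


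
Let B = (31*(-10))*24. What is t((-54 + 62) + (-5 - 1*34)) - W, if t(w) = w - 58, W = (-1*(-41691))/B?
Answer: -206823/2480 ≈ -83.396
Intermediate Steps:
B = -7440 (B = -310*24 = -7440)
W = -13897/2480 (W = -1*(-41691)/(-7440) = 41691*(-1/7440) = -13897/2480 ≈ -5.6036)
t(w) = -58 + w
t((-54 + 62) + (-5 - 1*34)) - W = (-58 + ((-54 + 62) + (-5 - 1*34))) - 1*(-13897/2480) = (-58 + (8 + (-5 - 34))) + 13897/2480 = (-58 + (8 - 39)) + 13897/2480 = (-58 - 31) + 13897/2480 = -89 + 13897/2480 = -206823/2480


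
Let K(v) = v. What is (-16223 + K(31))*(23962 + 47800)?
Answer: -1161970304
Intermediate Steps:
(-16223 + K(31))*(23962 + 47800) = (-16223 + 31)*(23962 + 47800) = -16192*71762 = -1161970304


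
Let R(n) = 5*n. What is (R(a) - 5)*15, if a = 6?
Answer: 375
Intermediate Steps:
(R(a) - 5)*15 = (5*6 - 5)*15 = (30 - 5)*15 = 25*15 = 375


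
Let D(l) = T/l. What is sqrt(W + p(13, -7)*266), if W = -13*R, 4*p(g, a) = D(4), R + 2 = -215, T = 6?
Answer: sqrt(11683)/2 ≈ 54.044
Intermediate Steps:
R = -217 (R = -2 - 215 = -217)
D(l) = 6/l
p(g, a) = 3/8 (p(g, a) = (6/4)/4 = (6*(1/4))/4 = (1/4)*(3/2) = 3/8)
W = 2821 (W = -13*(-217) = 2821)
sqrt(W + p(13, -7)*266) = sqrt(2821 + (3/8)*266) = sqrt(2821 + 399/4) = sqrt(11683/4) = sqrt(11683)/2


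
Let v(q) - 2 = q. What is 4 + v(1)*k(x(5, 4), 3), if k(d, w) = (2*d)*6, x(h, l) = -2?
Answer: -68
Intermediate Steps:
k(d, w) = 12*d
v(q) = 2 + q
4 + v(1)*k(x(5, 4), 3) = 4 + (2 + 1)*(12*(-2)) = 4 + 3*(-24) = 4 - 72 = -68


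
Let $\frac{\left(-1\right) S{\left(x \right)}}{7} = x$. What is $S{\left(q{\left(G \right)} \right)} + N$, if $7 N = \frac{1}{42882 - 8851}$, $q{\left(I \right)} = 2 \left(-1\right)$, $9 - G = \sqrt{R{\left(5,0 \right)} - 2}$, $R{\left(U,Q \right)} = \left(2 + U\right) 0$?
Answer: $\frac{3335039}{238217} \approx 14.0$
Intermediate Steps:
$R{\left(U,Q \right)} = 0$
$G = 9 - i \sqrt{2}$ ($G = 9 - \sqrt{0 - 2} = 9 - \sqrt{-2} = 9 - i \sqrt{2} \approx 9.0 - 1.4142 i$)
$q{\left(I \right)} = -2$
$N = \frac{1}{238217}$ ($N = \frac{1}{7 \left(42882 - 8851\right)} = \frac{1}{7 \cdot 34031} = \frac{1}{7} \cdot \frac{1}{34031} = \frac{1}{238217} \approx 4.1978 \cdot 10^{-6}$)
$S{\left(x \right)} = - 7 x$
$S{\left(q{\left(G \right)} \right)} + N = \left(-7\right) \left(-2\right) + \frac{1}{238217} = 14 + \frac{1}{238217} = \frac{3335039}{238217}$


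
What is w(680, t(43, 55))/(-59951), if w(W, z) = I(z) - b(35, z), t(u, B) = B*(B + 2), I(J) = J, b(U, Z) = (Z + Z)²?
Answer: 39309765/59951 ≈ 655.70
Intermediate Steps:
b(U, Z) = 4*Z² (b(U, Z) = (2*Z)² = 4*Z²)
t(u, B) = B*(2 + B)
w(W, z) = z - 4*z²
w(680, t(43, 55))/(-59951) = ((55*(2 + 55))*(1 - 220*(2 + 55)))/(-59951) = ((55*57)*(1 - 220*57))*(-1/59951) = (3135*(1 - 4*3135))*(-1/59951) = (3135*(1 - 12540))*(-1/59951) = (3135*(-12539))*(-1/59951) = -39309765*(-1/59951) = 39309765/59951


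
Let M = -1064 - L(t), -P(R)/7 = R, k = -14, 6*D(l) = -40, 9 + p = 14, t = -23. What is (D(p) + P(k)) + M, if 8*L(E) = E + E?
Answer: -11603/12 ≈ -966.92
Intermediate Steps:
p = 5 (p = -9 + 14 = 5)
D(l) = -20/3 (D(l) = (1/6)*(-40) = -20/3)
L(E) = E/4 (L(E) = (E + E)/8 = (2*E)/8 = E/4)
P(R) = -7*R
M = -4233/4 (M = -1064 - (-23)/4 = -1064 - 1*(-23/4) = -1064 + 23/4 = -4233/4 ≈ -1058.3)
(D(p) + P(k)) + M = (-20/3 - 7*(-14)) - 4233/4 = (-20/3 + 98) - 4233/4 = 274/3 - 4233/4 = -11603/12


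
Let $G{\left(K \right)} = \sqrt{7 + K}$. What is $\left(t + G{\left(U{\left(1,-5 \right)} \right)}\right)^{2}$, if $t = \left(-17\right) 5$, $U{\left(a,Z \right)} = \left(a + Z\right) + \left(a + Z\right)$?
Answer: $\left(85 - i\right)^{2} \approx 7224.0 - 170.0 i$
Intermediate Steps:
$U{\left(a,Z \right)} = 2 Z + 2 a$ ($U{\left(a,Z \right)} = \left(Z + a\right) + \left(Z + a\right) = 2 Z + 2 a$)
$t = -85$
$\left(t + G{\left(U{\left(1,-5 \right)} \right)}\right)^{2} = \left(-85 + \sqrt{7 + \left(2 \left(-5\right) + 2 \cdot 1\right)}\right)^{2} = \left(-85 + \sqrt{7 + \left(-10 + 2\right)}\right)^{2} = \left(-85 + \sqrt{7 - 8}\right)^{2} = \left(-85 + \sqrt{-1}\right)^{2} = \left(-85 + i\right)^{2}$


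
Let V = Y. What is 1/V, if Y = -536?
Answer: -1/536 ≈ -0.0018657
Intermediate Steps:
V = -536
1/V = 1/(-536) = -1/536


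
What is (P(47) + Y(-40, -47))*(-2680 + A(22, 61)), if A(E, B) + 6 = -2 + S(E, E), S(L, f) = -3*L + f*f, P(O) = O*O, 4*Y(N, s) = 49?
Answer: -10084475/2 ≈ -5.0422e+6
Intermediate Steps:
Y(N, s) = 49/4 (Y(N, s) = (¼)*49 = 49/4)
P(O) = O²
S(L, f) = f² - 3*L (S(L, f) = -3*L + f² = f² - 3*L)
A(E, B) = -8 + E² - 3*E (A(E, B) = -6 + (-2 + (E² - 3*E)) = -6 + (-2 + E² - 3*E) = -8 + E² - 3*E)
(P(47) + Y(-40, -47))*(-2680 + A(22, 61)) = (47² + 49/4)*(-2680 + (-8 + 22² - 3*22)) = (2209 + 49/4)*(-2680 + (-8 + 484 - 66)) = 8885*(-2680 + 410)/4 = (8885/4)*(-2270) = -10084475/2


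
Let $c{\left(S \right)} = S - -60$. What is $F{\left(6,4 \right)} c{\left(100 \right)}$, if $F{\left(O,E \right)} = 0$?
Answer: $0$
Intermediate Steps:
$c{\left(S \right)} = 60 + S$ ($c{\left(S \right)} = S + 60 = 60 + S$)
$F{\left(6,4 \right)} c{\left(100 \right)} = 0 \left(60 + 100\right) = 0 \cdot 160 = 0$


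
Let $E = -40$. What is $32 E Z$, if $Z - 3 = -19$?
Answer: $20480$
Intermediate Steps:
$Z = -16$ ($Z = 3 - 19 = -16$)
$32 E Z = 32 \left(-40\right) \left(-16\right) = \left(-1280\right) \left(-16\right) = 20480$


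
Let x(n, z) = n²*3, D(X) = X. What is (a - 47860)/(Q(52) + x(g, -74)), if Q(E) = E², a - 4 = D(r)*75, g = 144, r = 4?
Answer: -11889/16228 ≈ -0.73262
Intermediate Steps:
a = 304 (a = 4 + 4*75 = 4 + 300 = 304)
x(n, z) = 3*n²
(a - 47860)/(Q(52) + x(g, -74)) = (304 - 47860)/(52² + 3*144²) = -47556/(2704 + 3*20736) = -47556/(2704 + 62208) = -47556/64912 = -47556*1/64912 = -11889/16228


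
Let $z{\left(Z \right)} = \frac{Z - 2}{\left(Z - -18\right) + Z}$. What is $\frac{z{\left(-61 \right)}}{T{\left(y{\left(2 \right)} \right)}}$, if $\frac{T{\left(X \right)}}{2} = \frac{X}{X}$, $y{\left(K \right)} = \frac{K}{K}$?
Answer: $\frac{63}{208} \approx 0.30288$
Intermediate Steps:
$y{\left(K \right)} = 1$
$T{\left(X \right)} = 2$ ($T{\left(X \right)} = 2 \frac{X}{X} = 2 \cdot 1 = 2$)
$z{\left(Z \right)} = \frac{-2 + Z}{18 + 2 Z}$ ($z{\left(Z \right)} = \frac{-2 + Z}{\left(Z + 18\right) + Z} = \frac{-2 + Z}{\left(18 + Z\right) + Z} = \frac{-2 + Z}{18 + 2 Z}$)
$\frac{z{\left(-61 \right)}}{T{\left(y{\left(2 \right)} \right)}} = \frac{\frac{1}{2} \frac{1}{9 - 61} \left(-2 - 61\right)}{2} = \frac{1}{2} \frac{1}{-52} \left(-63\right) \frac{1}{2} = \frac{1}{2} \left(- \frac{1}{52}\right) \left(-63\right) \frac{1}{2} = \frac{63}{104} \cdot \frac{1}{2} = \frac{63}{208}$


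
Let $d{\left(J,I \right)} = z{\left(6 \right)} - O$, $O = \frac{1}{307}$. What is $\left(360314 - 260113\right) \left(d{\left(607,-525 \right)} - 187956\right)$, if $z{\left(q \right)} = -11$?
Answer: $- \frac{5782185879870}{307} \approx -1.8834 \cdot 10^{10}$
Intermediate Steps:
$O = \frac{1}{307} \approx 0.0032573$
$d{\left(J,I \right)} = - \frac{3378}{307}$ ($d{\left(J,I \right)} = -11 - \frac{1}{307} = - \frac{3378}{307}$)
$\left(360314 - 260113\right) \left(d{\left(607,-525 \right)} - 187956\right) = \left(360314 - 260113\right) \left(- \frac{3378}{307} - 187956\right) = 100201 \left(- \frac{3378}{307} + \left(-243966 + 56010\right)\right) = 100201 \left(- \frac{3378}{307} - 187956\right) = 100201 \left(- \frac{57705870}{307}\right) = - \frac{5782185879870}{307}$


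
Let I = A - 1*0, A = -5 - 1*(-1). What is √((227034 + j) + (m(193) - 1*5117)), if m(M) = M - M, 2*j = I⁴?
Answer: √222045 ≈ 471.22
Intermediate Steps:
A = -4 (A = -5 + 1 = -4)
I = -4 (I = -4 - 1*0 = -4 + 0 = -4)
j = 128 (j = (½)*(-4)⁴ = (½)*256 = 128)
m(M) = 0
√((227034 + j) + (m(193) - 1*5117)) = √((227034 + 128) + (0 - 1*5117)) = √(227162 + (0 - 5117)) = √(227162 - 5117) = √222045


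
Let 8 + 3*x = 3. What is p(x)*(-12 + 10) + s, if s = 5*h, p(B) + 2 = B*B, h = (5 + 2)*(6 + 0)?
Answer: 1876/9 ≈ 208.44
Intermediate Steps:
x = -5/3 (x = -8/3 + (1/3)*3 = -8/3 + 1 = -5/3 ≈ -1.6667)
h = 42 (h = 7*6 = 42)
p(B) = -2 + B**2 (p(B) = -2 + B*B = -2 + B**2)
s = 210 (s = 5*42 = 210)
p(x)*(-12 + 10) + s = (-2 + (-5/3)**2)*(-12 + 10) + 210 = (-2 + 25/9)*(-2) + 210 = (7/9)*(-2) + 210 = -14/9 + 210 = 1876/9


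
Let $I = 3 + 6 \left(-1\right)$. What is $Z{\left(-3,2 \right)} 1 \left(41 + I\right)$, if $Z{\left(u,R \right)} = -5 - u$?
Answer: $-76$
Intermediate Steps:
$I = -3$ ($I = 3 - 6 = -3$)
$Z{\left(-3,2 \right)} 1 \left(41 + I\right) = \left(-5 - -3\right) 1 \left(41 - 3\right) = \left(-5 + 3\right) 1 \cdot 38 = \left(-2\right) 1 \cdot 38 = \left(-2\right) 38 = -76$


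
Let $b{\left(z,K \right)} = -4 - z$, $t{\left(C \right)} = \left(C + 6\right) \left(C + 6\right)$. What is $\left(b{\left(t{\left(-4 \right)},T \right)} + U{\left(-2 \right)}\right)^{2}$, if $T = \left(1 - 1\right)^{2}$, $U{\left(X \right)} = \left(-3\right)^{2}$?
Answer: $1$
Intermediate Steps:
$U{\left(X \right)} = 9$
$T = 0$ ($T = 0^{2} = 0$)
$t{\left(C \right)} = \left(6 + C\right)^{2}$ ($t{\left(C \right)} = \left(6 + C\right) \left(6 + C\right) = \left(6 + C\right)^{2}$)
$\left(b{\left(t{\left(-4 \right)},T \right)} + U{\left(-2 \right)}\right)^{2} = \left(\left(-4 - \left(6 - 4\right)^{2}\right) + 9\right)^{2} = \left(\left(-4 - 2^{2}\right) + 9\right)^{2} = \left(\left(-4 - 4\right) + 9\right)^{2} = \left(-8 + 9\right)^{2} = 1^{2} = 1$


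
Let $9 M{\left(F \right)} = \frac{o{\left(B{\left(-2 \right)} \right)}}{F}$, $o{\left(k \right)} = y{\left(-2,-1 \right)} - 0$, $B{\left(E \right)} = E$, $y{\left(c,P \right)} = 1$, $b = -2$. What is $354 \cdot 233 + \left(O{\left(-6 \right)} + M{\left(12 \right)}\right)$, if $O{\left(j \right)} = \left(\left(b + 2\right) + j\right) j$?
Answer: $\frac{8911945}{108} \approx 82518.0$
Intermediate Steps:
$o{\left(k \right)} = 1$ ($o{\left(k \right)} = 1 - 0 = 1 + 0 = 1$)
$O{\left(j \right)} = j^{2}$ ($O{\left(j \right)} = \left(\left(-2 + 2\right) + j\right) j = \left(0 + j\right) j = j j = j^{2}$)
$M{\left(F \right)} = \frac{1}{9 F}$ ($M{\left(F \right)} = \frac{1 \frac{1}{F}}{9} = \frac{1}{9 F}$)
$354 \cdot 233 + \left(O{\left(-6 \right)} + M{\left(12 \right)}\right) = 354 \cdot 233 + \left(\left(-6\right)^{2} + \frac{1}{9 \cdot 12}\right) = 82482 + \left(36 + \frac{1}{9} \cdot \frac{1}{12}\right) = 82482 + \left(36 + \frac{1}{108}\right) = 82482 + \frac{3889}{108} = \frac{8911945}{108}$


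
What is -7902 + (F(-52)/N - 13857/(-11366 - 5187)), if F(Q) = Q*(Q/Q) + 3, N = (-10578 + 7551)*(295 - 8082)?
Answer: -3082835312889398/390174884697 ≈ -7901.2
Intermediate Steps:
N = 23571249 (N = -3027*(-7787) = 23571249)
F(Q) = 3 + Q (F(Q) = Q*1 + 3 = Q + 3 = 3 + Q)
-7902 + (F(-52)/N - 13857/(-11366 - 5187)) = -7902 + ((3 - 52)/23571249 - 13857/(-11366 - 5187)) = -7902 + (-49*1/23571249 - 13857/(-16553)) = -7902 + (-49/23571249 - 13857*(-1/16553)) = -7902 + (-49/23571249 + 13857/16553) = -7902 + 326625986296/390174884697 = -3082835312889398/390174884697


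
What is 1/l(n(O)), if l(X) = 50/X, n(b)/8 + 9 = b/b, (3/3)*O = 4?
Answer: -32/25 ≈ -1.2800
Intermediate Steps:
O = 4
n(b) = -64 (n(b) = -72 + 8*(b/b) = -72 + 8*1 = -72 + 8 = -64)
1/l(n(O)) = 1/(50/(-64)) = 1/(50*(-1/64)) = 1/(-25/32) = -32/25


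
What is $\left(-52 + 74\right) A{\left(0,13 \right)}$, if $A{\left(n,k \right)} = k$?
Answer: $286$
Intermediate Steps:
$\left(-52 + 74\right) A{\left(0,13 \right)} = \left(-52 + 74\right) 13 = 22 \cdot 13 = 286$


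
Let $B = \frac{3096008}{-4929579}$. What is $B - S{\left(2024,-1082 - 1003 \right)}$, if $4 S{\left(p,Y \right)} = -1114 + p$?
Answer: $- \frac{2249150461}{9859158} \approx -228.13$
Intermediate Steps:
$S{\left(p,Y \right)} = - \frac{557}{2} + \frac{p}{4}$ ($S{\left(p,Y \right)} = \frac{-1114 + p}{4} = - \frac{557}{2} + \frac{p}{4}$)
$B = - \frac{3096008}{4929579}$ ($B = 3096008 \left(- \frac{1}{4929579}\right) = - \frac{3096008}{4929579} \approx -0.62805$)
$B - S{\left(2024,-1082 - 1003 \right)} = - \frac{3096008}{4929579} - \left(- \frac{557}{2} + \frac{1}{4} \cdot 2024\right) = - \frac{3096008}{4929579} - \left(- \frac{557}{2} + 506\right) = - \frac{3096008}{4929579} - \frac{455}{2} = - \frac{2249150461}{9859158}$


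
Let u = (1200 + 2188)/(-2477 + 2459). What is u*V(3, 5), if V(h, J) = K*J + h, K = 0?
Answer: -1694/3 ≈ -564.67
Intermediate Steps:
V(h, J) = h (V(h, J) = 0*J + h = 0 + h = h)
u = -1694/9 (u = 3388/(-18) = 3388*(-1/18) = -1694/9 ≈ -188.22)
u*V(3, 5) = -1694/9*3 = -1694/3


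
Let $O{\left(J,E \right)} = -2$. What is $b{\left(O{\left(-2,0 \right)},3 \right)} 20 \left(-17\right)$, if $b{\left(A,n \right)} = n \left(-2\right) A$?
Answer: $-4080$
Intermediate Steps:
$b{\left(A,n \right)} = - 2 A n$ ($b{\left(A,n \right)} = - 2 n A = - 2 A n$)
$b{\left(O{\left(-2,0 \right)},3 \right)} 20 \left(-17\right) = \left(-2\right) \left(-2\right) 3 \cdot 20 \left(-17\right) = 12 \cdot 20 \left(-17\right) = 240 \left(-17\right) = -4080$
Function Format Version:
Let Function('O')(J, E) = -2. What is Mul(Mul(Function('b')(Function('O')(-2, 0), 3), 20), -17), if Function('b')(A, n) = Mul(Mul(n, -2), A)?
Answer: -4080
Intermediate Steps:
Function('b')(A, n) = Mul(-2, A, n) (Function('b')(A, n) = Mul(Mul(-2, n), A) = Mul(-2, A, n))
Mul(Mul(Function('b')(Function('O')(-2, 0), 3), 20), -17) = Mul(Mul(Mul(-2, -2, 3), 20), -17) = Mul(Mul(12, 20), -17) = Mul(240, -17) = -4080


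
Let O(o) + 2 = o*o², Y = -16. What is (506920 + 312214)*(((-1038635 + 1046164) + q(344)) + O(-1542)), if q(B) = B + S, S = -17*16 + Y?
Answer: -3003358501198670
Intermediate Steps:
O(o) = -2 + o³ (O(o) = -2 + o*o² = -2 + o³)
S = -288 (S = -17*16 - 16 = -272 - 16 = -288)
q(B) = -288 + B (q(B) = B - 288 = -288 + B)
(506920 + 312214)*(((-1038635 + 1046164) + q(344)) + O(-1542)) = (506920 + 312214)*(((-1038635 + 1046164) + (-288 + 344)) + (-2 + (-1542)³)) = 819134*((7529 + 56) + (-2 - 3666512088)) = 819134*(7585 - 3666512090) = 819134*(-3666504505) = -3003358501198670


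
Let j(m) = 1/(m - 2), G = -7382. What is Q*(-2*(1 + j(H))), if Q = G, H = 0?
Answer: 7382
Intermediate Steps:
Q = -7382
j(m) = 1/(-2 + m)
Q*(-2*(1 + j(H))) = -(-14764)*(1 + 1/(-2 + 0)) = -(-14764)*(1 + 1/(-2)) = -(-14764)*(1 - ½) = -(-14764)/2 = -7382*(-1) = 7382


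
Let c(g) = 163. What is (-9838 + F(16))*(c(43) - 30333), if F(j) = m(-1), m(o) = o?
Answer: 296842630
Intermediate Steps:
F(j) = -1
(-9838 + F(16))*(c(43) - 30333) = (-9838 - 1)*(163 - 30333) = -9839*(-30170) = 296842630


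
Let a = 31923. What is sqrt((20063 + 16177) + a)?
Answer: sqrt(68163) ≈ 261.08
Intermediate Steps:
sqrt((20063 + 16177) + a) = sqrt((20063 + 16177) + 31923) = sqrt(36240 + 31923) = sqrt(68163)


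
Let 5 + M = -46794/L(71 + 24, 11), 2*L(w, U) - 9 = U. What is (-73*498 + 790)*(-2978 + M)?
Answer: 1362527968/5 ≈ 2.7251e+8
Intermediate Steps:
L(w, U) = 9/2 + U/2
M = -23422/5 (M = -5 - 46794/(9/2 + (1/2)*11) = -5 - 46794/(9/2 + 11/2) = -5 - 46794/10 = -5 - 46794*1/10 = -5 - 23397/5 = -23422/5 ≈ -4684.4)
(-73*498 + 790)*(-2978 + M) = (-73*498 + 790)*(-2978 - 23422/5) = (-36354 + 790)*(-38312/5) = -35564*(-38312/5) = 1362527968/5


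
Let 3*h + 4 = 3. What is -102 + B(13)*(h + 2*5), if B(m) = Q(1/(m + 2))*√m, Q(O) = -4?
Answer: -102 - 116*√13/3 ≈ -241.41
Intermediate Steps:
h = -⅓ (h = -4/3 + (⅓)*3 = -4/3 + 1 = -⅓ ≈ -0.33333)
B(m) = -4*√m
-102 + B(13)*(h + 2*5) = -102 + (-4*√13)*(-⅓ + 2*5) = -102 + (-4*√13)*(-⅓ + 10) = -102 - 4*√13*(29/3) = -102 - 116*√13/3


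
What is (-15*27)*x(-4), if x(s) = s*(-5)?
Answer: -8100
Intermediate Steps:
x(s) = -5*s
(-15*27)*x(-4) = (-15*27)*(-5*(-4)) = -405*20 = -8100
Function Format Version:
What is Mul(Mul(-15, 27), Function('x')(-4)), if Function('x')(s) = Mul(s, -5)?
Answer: -8100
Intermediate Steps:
Function('x')(s) = Mul(-5, s)
Mul(Mul(-15, 27), Function('x')(-4)) = Mul(Mul(-15, 27), Mul(-5, -4)) = Mul(-405, 20) = -8100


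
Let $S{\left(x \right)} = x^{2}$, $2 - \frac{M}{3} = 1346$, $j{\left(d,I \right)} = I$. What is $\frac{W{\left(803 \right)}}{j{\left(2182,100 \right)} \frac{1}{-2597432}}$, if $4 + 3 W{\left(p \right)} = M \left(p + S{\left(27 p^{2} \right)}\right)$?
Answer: $\frac{793586786811737347135544}{75} \approx 1.0581 \cdot 10^{22}$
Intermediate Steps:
$M = -4032$ ($M = 6 - 4038 = -4032$)
$W{\left(p \right)} = - \frac{4}{3} - 979776 p^{4} - 1344 p$ ($W{\left(p \right)} = - \frac{4}{3} + \frac{\left(-4032\right) \left(p + \left(27 p^{2}\right)^{2}\right)}{3} = - \frac{4}{3} + \frac{\left(-4032\right) \left(p + 729 p^{4}\right)}{3} = - \frac{4}{3} + \frac{- 2939328 p^{4} - 4032 p}{3} = - \frac{4}{3} - \left(1344 p + 979776 p^{4}\right) = - \frac{4}{3} - 979776 p^{4} - 1344 p$)
$\frac{W{\left(803 \right)}}{j{\left(2182,100 \right)} \frac{1}{-2597432}} = \frac{- \frac{4}{3} - 979776 \cdot 803^{4} - 1079232}{100 \frac{1}{-2597432}} = \frac{- \frac{4}{3} - 407369939134568256 - 1079232}{100 \left(- \frac{1}{2597432}\right)} = \frac{- \frac{4}{3} - 407369939134568256 - 1079232}{- \frac{25}{649358}} = \left(- \frac{1222109817406942468}{3}\right) \left(- \frac{649358}{25}\right) = \frac{793586786811737347135544}{75}$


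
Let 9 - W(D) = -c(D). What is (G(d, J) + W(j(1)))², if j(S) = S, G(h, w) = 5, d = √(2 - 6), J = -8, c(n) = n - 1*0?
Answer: 225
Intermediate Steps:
c(n) = n (c(n) = n + 0 = n)
d = 2*I (d = √(-4) = 2*I ≈ 2.0*I)
W(D) = 9 + D (W(D) = 9 - (-1)*D = 9 + D)
(G(d, J) + W(j(1)))² = (5 + (9 + 1))² = (5 + 10)² = 15² = 225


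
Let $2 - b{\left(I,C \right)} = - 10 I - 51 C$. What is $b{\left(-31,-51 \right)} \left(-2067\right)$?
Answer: $6012903$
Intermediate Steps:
$b{\left(I,C \right)} = 2 + 10 I + 51 C$ ($b{\left(I,C \right)} = 2 - \left(- 10 I - 51 C\right) = 2 - \left(- 51 C - 10 I\right) = 2 + \left(10 I + 51 C\right) = 2 + 10 I + 51 C$)
$b{\left(-31,-51 \right)} \left(-2067\right) = \left(2 + 10 \left(-31\right) + 51 \left(-51\right)\right) \left(-2067\right) = \left(2 - 310 - 2601\right) \left(-2067\right) = \left(-2909\right) \left(-2067\right) = 6012903$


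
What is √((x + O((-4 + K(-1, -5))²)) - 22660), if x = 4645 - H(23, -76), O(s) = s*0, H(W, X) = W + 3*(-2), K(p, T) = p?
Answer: 28*I*√23 ≈ 134.28*I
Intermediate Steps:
H(W, X) = -6 + W (H(W, X) = W - 6 = -6 + W)
O(s) = 0
x = 4628 (x = 4645 - (-6 + 23) = 4645 - 1*17 = 4645 - 17 = 4628)
√((x + O((-4 + K(-1, -5))²)) - 22660) = √((4628 + 0) - 22660) = √(4628 - 22660) = √(-18032) = 28*I*√23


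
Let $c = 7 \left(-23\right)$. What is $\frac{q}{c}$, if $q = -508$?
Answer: $\frac{508}{161} \approx 3.1553$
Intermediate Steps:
$c = -161$
$\frac{q}{c} = - \frac{508}{-161} = \left(-508\right) \left(- \frac{1}{161}\right) = \frac{508}{161}$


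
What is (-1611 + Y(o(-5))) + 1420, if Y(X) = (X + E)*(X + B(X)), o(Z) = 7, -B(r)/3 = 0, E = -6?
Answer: -184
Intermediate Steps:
B(r) = 0 (B(r) = -3*0 = 0)
Y(X) = X*(-6 + X) (Y(X) = (X - 6)*(X + 0) = (-6 + X)*X = X*(-6 + X))
(-1611 + Y(o(-5))) + 1420 = (-1611 + 7*(-6 + 7)) + 1420 = (-1611 + 7*1) + 1420 = (-1611 + 7) + 1420 = -1604 + 1420 = -184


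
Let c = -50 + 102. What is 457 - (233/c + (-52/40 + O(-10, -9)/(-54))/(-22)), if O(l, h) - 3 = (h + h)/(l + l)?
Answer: 23292479/51480 ≈ 452.46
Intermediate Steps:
c = 52
O(l, h) = 3 + h/l (O(l, h) = 3 + (h + h)/(l + l) = 3 + (2*h)/((2*l)) = 3 + (2*h)*(1/(2*l)) = 3 + h/l)
457 - (233/c + (-52/40 + O(-10, -9)/(-54))/(-22)) = 457 - (233/52 + (-52/40 + (3 - 9/(-10))/(-54))/(-22)) = 457 - (233*(1/52) + (-52*1/40 + (3 - 9*(-⅒))*(-1/54))*(-1/22)) = 457 - (233/52 + (-13/10 + (3 + 9/10)*(-1/54))*(-1/22)) = 457 - (233/52 + (-13/10 + (39/10)*(-1/54))*(-1/22)) = 457 - (233/52 + (-13/10 - 13/180)*(-1/22)) = 457 - (233/52 - 247/180*(-1/22)) = 457 - (233/52 + 247/3960) = 457 - 1*233881/51480 = 457 - 233881/51480 = 23292479/51480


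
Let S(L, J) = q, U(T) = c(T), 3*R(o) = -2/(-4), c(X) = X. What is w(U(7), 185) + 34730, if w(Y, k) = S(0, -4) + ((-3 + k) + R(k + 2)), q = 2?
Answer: 209485/6 ≈ 34914.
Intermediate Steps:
R(o) = 1/6 (R(o) = (-2/(-4))/3 = (-2*(-1/4))/3 = (1/3)*(1/2) = 1/6)
U(T) = T
S(L, J) = 2
w(Y, k) = -5/6 + k (w(Y, k) = 2 + ((-3 + k) + 1/6) = 2 + (-17/6 + k) = -5/6 + k)
w(U(7), 185) + 34730 = (-5/6 + 185) + 34730 = 1105/6 + 34730 = 209485/6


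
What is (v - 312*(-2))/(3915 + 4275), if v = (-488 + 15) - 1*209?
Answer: -29/4095 ≈ -0.0070818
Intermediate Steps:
v = -682 (v = -473 - 209 = -682)
(v - 312*(-2))/(3915 + 4275) = (-682 - 312*(-2))/(3915 + 4275) = (-682 + 624)/8190 = -58*1/8190 = -29/4095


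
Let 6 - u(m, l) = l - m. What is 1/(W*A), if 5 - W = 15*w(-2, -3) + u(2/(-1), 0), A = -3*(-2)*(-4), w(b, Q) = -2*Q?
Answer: 1/2136 ≈ 0.00046816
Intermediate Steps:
A = -24 (A = 6*(-4) = -24)
u(m, l) = 6 + m - l (u(m, l) = 6 - (l - m) = 6 + (m - l) = 6 + m - l)
W = -89 (W = 5 - (15*(-2*(-3)) + (6 + 2/(-1) - 1*0)) = 5 - (15*6 + (6 + 2*(-1) + 0)) = 5 - (90 + (6 - 2 + 0)) = 5 - (90 + 4) = 5 - 1*94 = 5 - 94 = -89)
1/(W*A) = 1/(-89*(-24)) = 1/2136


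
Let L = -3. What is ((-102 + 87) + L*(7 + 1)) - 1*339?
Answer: -378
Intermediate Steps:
((-102 + 87) + L*(7 + 1)) - 1*339 = ((-102 + 87) - 3*(7 + 1)) - 1*339 = (-15 - 3*8) - 339 = (-15 - 24) - 339 = -39 - 339 = -378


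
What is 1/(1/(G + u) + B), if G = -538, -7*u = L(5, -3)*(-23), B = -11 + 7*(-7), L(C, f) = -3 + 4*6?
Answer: -469/28141 ≈ -0.016666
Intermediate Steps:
L(C, f) = 21 (L(C, f) = -3 + 24 = 21)
B = -60 (B = -11 - 49 = -60)
u = 69 (u = -3*(-23) = -⅐*(-483) = 69)
1/(1/(G + u) + B) = 1/(1/(-538 + 69) - 60) = 1/(1/(-469) - 60) = 1/(-1/469 - 60) = 1/(-28141/469) = -469/28141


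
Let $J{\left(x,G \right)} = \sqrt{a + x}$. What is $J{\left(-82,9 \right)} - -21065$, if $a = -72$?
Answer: $21065 + i \sqrt{154} \approx 21065.0 + 12.41 i$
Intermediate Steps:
$J{\left(x,G \right)} = \sqrt{-72 + x}$
$J{\left(-82,9 \right)} - -21065 = \sqrt{-72 - 82} - -21065 = \sqrt{-154} + 21065 = i \sqrt{154} + 21065 = 21065 + i \sqrt{154}$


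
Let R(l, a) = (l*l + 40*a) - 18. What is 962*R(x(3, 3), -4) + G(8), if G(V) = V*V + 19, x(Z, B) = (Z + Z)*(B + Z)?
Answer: 1075599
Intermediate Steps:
x(Z, B) = 2*Z*(B + Z) (x(Z, B) = (2*Z)*(B + Z) = 2*Z*(B + Z))
G(V) = 19 + V² (G(V) = V² + 19 = 19 + V²)
R(l, a) = -18 + l² + 40*a (R(l, a) = (l² + 40*a) - 18 = -18 + l² + 40*a)
962*R(x(3, 3), -4) + G(8) = 962*(-18 + (2*3*(3 + 3))² + 40*(-4)) + (19 + 8²) = 962*(-18 + (2*3*6)² - 160) + (19 + 64) = 962*(-18 + 36² - 160) + 83 = 962*(-18 + 1296 - 160) + 83 = 962*1118 + 83 = 1075516 + 83 = 1075599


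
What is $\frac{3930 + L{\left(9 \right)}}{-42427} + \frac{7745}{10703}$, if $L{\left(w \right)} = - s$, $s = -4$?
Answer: $\frac{3720669}{5897353} \approx 0.63091$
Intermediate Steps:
$L{\left(w \right)} = 4$ ($L{\left(w \right)} = \left(-1\right) \left(-4\right) = 4$)
$\frac{3930 + L{\left(9 \right)}}{-42427} + \frac{7745}{10703} = \frac{3930 + 4}{-42427} + \frac{7745}{10703} = 3934 \left(- \frac{1}{42427}\right) + 7745 \cdot \frac{1}{10703} = - \frac{562}{6061} + \frac{7745}{10703} = \frac{3720669}{5897353}$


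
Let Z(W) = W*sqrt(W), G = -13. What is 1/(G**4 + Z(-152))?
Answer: 28561/819242529 + 304*I*sqrt(38)/819242529 ≈ 3.4863e-5 + 2.2875e-6*I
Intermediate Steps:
Z(W) = W**(3/2)
1/(G**4 + Z(-152)) = 1/((-13)**4 + (-152)**(3/2)) = 1/(28561 - 304*I*sqrt(38))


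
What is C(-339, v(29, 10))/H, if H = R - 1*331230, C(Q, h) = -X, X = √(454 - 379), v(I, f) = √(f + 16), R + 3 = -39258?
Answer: 5*√3/370491 ≈ 2.3375e-5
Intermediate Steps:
R = -39261 (R = -3 - 39258 = -39261)
v(I, f) = √(16 + f)
X = 5*√3 (X = √75 = 5*√3 ≈ 8.6602)
C(Q, h) = -5*√3
H = -370491 (H = -39261 - 1*331230 = -39261 - 331230 = -370491)
C(-339, v(29, 10))/H = -5*√3/(-370491) = -5*√3*(-1/370491) = 5*√3/370491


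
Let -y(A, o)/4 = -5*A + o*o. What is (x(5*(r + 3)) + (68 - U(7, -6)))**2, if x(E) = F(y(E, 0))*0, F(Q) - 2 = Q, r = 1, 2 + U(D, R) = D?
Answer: 3969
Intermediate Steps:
U(D, R) = -2 + D
y(A, o) = -4*o**2 + 20*A (y(A, o) = -4*(-5*A + o*o) = -4*(-5*A + o**2) = -4*(o**2 - 5*A) = -4*o**2 + 20*A)
F(Q) = 2 + Q
x(E) = 0 (x(E) = (2 + (-4*0**2 + 20*E))*0 = (2 + (-4*0 + 20*E))*0 = (2 + (0 + 20*E))*0 = (2 + 20*E)*0 = 0)
(x(5*(r + 3)) + (68 - U(7, -6)))**2 = (0 + (68 - (-2 + 7)))**2 = (0 + (68 - 1*5))**2 = (0 + (68 - 5))**2 = (0 + 63)**2 = 63**2 = 3969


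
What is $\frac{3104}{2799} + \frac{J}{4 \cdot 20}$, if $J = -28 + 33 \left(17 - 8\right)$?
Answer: $\frac{1001251}{223920} \approx 4.4715$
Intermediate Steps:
$J = 269$ ($J = -28 + 33 \cdot 9 = -28 + 297 = 269$)
$\frac{3104}{2799} + \frac{J}{4 \cdot 20} = \frac{3104}{2799} + \frac{269}{4 \cdot 20} = 3104 \cdot \frac{1}{2799} + \frac{269}{80} = \frac{3104}{2799} + 269 \cdot \frac{1}{80} = \frac{3104}{2799} + \frac{269}{80} = \frac{1001251}{223920}$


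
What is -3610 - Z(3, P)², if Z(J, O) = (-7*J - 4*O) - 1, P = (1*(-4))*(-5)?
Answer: -14014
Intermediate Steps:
P = 20 (P = -4*(-5) = 20)
Z(J, O) = -1 - 7*J - 4*O
-3610 - Z(3, P)² = -3610 - (-1 - 7*3 - 4*20)² = -3610 - (-1 - 21 - 80)² = -3610 - 1*(-102)² = -3610 - 1*10404 = -3610 - 10404 = -14014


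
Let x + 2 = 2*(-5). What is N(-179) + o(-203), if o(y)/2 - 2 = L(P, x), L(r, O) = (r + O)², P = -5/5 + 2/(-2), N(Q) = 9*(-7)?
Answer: 333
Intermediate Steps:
N(Q) = -63
P = -2 (P = -5*⅕ + 2*(-½) = -1 - 1 = -2)
x = -12 (x = -2 + 2*(-5) = -2 - 10 = -12)
L(r, O) = (O + r)²
o(y) = 396 (o(y) = 4 + 2*(-12 - 2)² = 4 + 2*(-14)² = 4 + 2*196 = 4 + 392 = 396)
N(-179) + o(-203) = -63 + 396 = 333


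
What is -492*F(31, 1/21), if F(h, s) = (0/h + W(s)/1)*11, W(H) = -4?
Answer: 21648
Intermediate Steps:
F(h, s) = -44 (F(h, s) = (0/h - 4/1)*11 = (0 - 4*1)*11 = (0 - 4)*11 = -4*11 = -44)
-492*F(31, 1/21) = -492*(-44) = 21648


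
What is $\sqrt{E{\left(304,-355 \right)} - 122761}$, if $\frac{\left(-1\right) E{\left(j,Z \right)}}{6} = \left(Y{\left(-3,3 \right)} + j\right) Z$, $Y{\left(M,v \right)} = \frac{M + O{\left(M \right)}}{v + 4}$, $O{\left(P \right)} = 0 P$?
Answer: $\frac{\sqrt{25668461}}{7} \approx 723.77$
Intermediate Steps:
$O{\left(P \right)} = 0$
$Y{\left(M,v \right)} = \frac{M}{4 + v}$ ($Y{\left(M,v \right)} = \frac{M + 0}{v + 4} = \frac{M}{4 + v}$)
$E{\left(j,Z \right)} = - 6 Z \left(- \frac{3}{7} + j\right)$ ($E{\left(j,Z \right)} = - 6 \left(- \frac{3}{4 + 3} + j\right) Z = - 6 \left(- \frac{3}{7} + j\right) Z = - 6 Z \left(- \frac{3}{7} + j\right)$)
$\sqrt{E{\left(304,-355 \right)} - 122761} = \sqrt{\frac{6}{7} \left(-355\right) \left(3 - 2128\right) - 122761} = \sqrt{\frac{6}{7} \left(-355\right) \left(-2125\right) - 122761} = \sqrt{\frac{4526250}{7} - 122761} = \sqrt{\frac{3666923}{7}} = \frac{\sqrt{25668461}}{7}$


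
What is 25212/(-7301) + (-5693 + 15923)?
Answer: 74664018/7301 ≈ 10227.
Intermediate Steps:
25212/(-7301) + (-5693 + 15923) = 25212*(-1/7301) + 10230 = -25212/7301 + 10230 = 74664018/7301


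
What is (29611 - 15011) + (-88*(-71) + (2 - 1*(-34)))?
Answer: 20884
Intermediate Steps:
(29611 - 15011) + (-88*(-71) + (2 - 1*(-34))) = 14600 + (6248 + (2 + 34)) = 14600 + (6248 + 36) = 14600 + 6284 = 20884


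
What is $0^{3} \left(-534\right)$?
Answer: $0$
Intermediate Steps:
$0^{3} \left(-534\right) = 0 \left(-534\right) = 0$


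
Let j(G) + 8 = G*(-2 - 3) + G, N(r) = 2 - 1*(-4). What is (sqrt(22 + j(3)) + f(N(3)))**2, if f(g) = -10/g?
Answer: 43/9 - 10*sqrt(2)/3 ≈ 0.063733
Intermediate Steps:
N(r) = 6 (N(r) = 2 + 4 = 6)
j(G) = -8 - 4*G (j(G) = -8 + (G*(-2 - 3) + G) = -8 + (G*(-5) + G) = -8 + (-5*G + G) = -8 - 4*G)
(sqrt(22 + j(3)) + f(N(3)))**2 = (sqrt(22 + (-8 - 4*3)) - 10/6)**2 = (sqrt(22 + (-8 - 12)) - 10*1/6)**2 = (sqrt(22 - 20) - 5/3)**2 = (sqrt(2) - 5/3)**2 = (-5/3 + sqrt(2))**2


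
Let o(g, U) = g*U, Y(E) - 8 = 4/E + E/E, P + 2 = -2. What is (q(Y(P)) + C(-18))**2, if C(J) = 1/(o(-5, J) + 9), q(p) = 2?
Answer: 39601/9801 ≈ 4.0405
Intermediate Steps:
P = -4 (P = -2 - 2 = -4)
Y(E) = 9 + 4/E (Y(E) = 8 + (4/E + E/E) = 8 + (4/E + 1) = 8 + (1 + 4/E) = 9 + 4/E)
o(g, U) = U*g
C(J) = 1/(9 - 5*J) (C(J) = 1/(J*(-5) + 9) = 1/(-5*J + 9) = 1/(9 - 5*J))
(q(Y(P)) + C(-18))**2 = (2 + 1/(9 - 5*(-18)))**2 = (2 + 1/(9 + 90))**2 = (2 + 1/99)**2 = (199/99)**2 = 39601/9801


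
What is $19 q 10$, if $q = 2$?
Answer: $380$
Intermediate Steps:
$19 q 10 = 19 \cdot 2 \cdot 10 = 38 \cdot 10 = 380$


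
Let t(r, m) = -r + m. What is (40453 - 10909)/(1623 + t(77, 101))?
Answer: 9848/549 ≈ 17.938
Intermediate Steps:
t(r, m) = m - r
(40453 - 10909)/(1623 + t(77, 101)) = (40453 - 10909)/(1623 + (101 - 1*77)) = 29544/(1623 + (101 - 77)) = 29544/(1623 + 24) = 29544/1647 = 29544*(1/1647) = 9848/549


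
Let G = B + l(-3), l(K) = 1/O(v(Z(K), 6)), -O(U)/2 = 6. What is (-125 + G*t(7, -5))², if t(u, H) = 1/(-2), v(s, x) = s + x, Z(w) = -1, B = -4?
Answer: 8708401/576 ≈ 15119.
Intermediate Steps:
O(U) = -12 (O(U) = -2*6 = -12)
l(K) = -1/12 (l(K) = 1/(-12) = -1/12)
t(u, H) = -½
G = -49/12 (G = -4 - 1/12 = -49/12 ≈ -4.0833)
(-125 + G*t(7, -5))² = (-125 - 49/12*(-½))² = (-125 + 49/24)² = (-2951/24)² = 8708401/576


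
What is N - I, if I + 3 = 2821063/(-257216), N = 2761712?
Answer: 710360106503/257216 ≈ 2.7617e+6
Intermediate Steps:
I = -3592711/257216 (I = -3 + 2821063/(-257216) = -3 + 2821063*(-1/257216) = -3 - 2821063/257216 = -3592711/257216 ≈ -13.968)
N - I = 2761712 - 1*(-3592711/257216) = 2761712 + 3592711/257216 = 710360106503/257216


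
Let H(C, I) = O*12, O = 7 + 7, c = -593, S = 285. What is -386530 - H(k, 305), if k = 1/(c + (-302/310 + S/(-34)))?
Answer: -386698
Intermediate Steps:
O = 14
k = -5270/3174419 (k = 1/(-593 + (-302/310 + 285/(-34))) = 1/(-593 + (-302*1/310 + 285*(-1/34))) = 1/(-593 + (-151/155 - 285/34)) = 1/(-593 - 49309/5270) = 1/(-3174419/5270) = -5270/3174419 ≈ -0.0016601)
H(C, I) = 168 (H(C, I) = 14*12 = 168)
-386530 - H(k, 305) = -386530 - 1*168 = -386530 - 168 = -386698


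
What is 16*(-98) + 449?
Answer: -1119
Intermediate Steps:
16*(-98) + 449 = -1568 + 449 = -1119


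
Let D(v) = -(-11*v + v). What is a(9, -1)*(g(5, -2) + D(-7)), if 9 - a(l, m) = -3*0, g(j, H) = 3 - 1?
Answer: -612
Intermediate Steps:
g(j, H) = 2
a(l, m) = 9 (a(l, m) = 9 - (-1)*3*0 = 9 - (-1)*0 = 9 - 1*0 = 9 + 0 = 9)
D(v) = 10*v (D(v) = -(-10)*v = 10*v)
a(9, -1)*(g(5, -2) + D(-7)) = 9*(2 + 10*(-7)) = 9*(2 - 70) = 9*(-68) = -612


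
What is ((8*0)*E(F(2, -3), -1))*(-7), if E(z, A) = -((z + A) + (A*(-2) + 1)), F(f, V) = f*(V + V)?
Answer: 0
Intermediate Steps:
F(f, V) = 2*V*f (F(f, V) = f*(2*V) = 2*V*f)
E(z, A) = -1 + A - z (E(z, A) = -((A + z) + (-2*A + 1)) = -((A + z) + (1 - 2*A)) = -(1 + z - A) = -1 + A - z)
((8*0)*E(F(2, -3), -1))*(-7) = ((8*0)*(-1 - 1 - 2*(-3)*2))*(-7) = (0*(-1 - 1 - 1*(-12)))*(-7) = (0*(-1 - 1 + 12))*(-7) = (0*10)*(-7) = 0*(-7) = 0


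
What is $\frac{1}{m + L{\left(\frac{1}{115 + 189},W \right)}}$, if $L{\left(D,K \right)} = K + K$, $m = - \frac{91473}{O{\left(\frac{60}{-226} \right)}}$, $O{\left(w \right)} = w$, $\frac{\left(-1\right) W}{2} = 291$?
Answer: $\frac{10}{3433843} \approx 2.9122 \cdot 10^{-6}$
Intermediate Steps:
$W = -582$ ($W = \left(-2\right) 291 = -582$)
$m = \frac{3445483}{10}$ ($m = - \frac{91473}{60 \frac{1}{-226}} = - \frac{91473}{60 \left(- \frac{1}{226}\right)} = - \frac{91473}{- \frac{30}{113}} = \left(-91473\right) \left(- \frac{113}{30}\right) = \frac{3445483}{10} \approx 3.4455 \cdot 10^{5}$)
$L{\left(D,K \right)} = 2 K$
$\frac{1}{m + L{\left(\frac{1}{115 + 189},W \right)}} = \frac{1}{\frac{3445483}{10} + 2 \left(-582\right)} = \frac{1}{\frac{3445483}{10} - 1164} = \frac{1}{\frac{3433843}{10}} = \frac{10}{3433843}$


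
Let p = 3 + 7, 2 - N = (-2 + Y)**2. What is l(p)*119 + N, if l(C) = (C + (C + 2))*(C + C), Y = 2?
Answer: 52362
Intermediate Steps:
N = 2 (N = 2 - (-2 + 2)**2 = 2 - 1*0**2 = 2 - 1*0 = 2 + 0 = 2)
p = 10
l(C) = 2*C*(2 + 2*C) (l(C) = (C + (2 + C))*(2*C) = (2 + 2*C)*(2*C) = 2*C*(2 + 2*C))
l(p)*119 + N = (4*10*(1 + 10))*119 + 2 = (4*10*11)*119 + 2 = 440*119 + 2 = 52360 + 2 = 52362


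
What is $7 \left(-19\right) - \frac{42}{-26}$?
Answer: $- \frac{1708}{13} \approx -131.38$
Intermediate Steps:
$7 \left(-19\right) - \frac{42}{-26} = -133 - - \frac{21}{13} = -133 + \frac{21}{13} = - \frac{1708}{13}$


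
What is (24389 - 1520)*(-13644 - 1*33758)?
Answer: -1084036338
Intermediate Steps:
(24389 - 1520)*(-13644 - 1*33758) = 22869*(-13644 - 33758) = 22869*(-47402) = -1084036338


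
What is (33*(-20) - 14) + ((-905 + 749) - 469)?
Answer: -1299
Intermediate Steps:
(33*(-20) - 14) + ((-905 + 749) - 469) = (-660 - 14) + (-156 - 469) = -674 - 625 = -1299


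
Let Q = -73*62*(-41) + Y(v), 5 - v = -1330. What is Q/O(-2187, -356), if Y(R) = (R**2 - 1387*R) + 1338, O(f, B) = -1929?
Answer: -117484/1929 ≈ -60.904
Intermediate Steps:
v = 1335 (v = 5 - 1*(-1330) = 5 + 1330 = 1335)
Y(R) = 1338 + R**2 - 1387*R
Q = 117484 (Q = -73*62*(-41) + (1338 + 1335**2 - 1387*1335) = -4526*(-41) + (1338 + 1782225 - 1851645) = 185566 - 68082 = 117484)
Q/O(-2187, -356) = 117484/(-1929) = 117484*(-1/1929) = -117484/1929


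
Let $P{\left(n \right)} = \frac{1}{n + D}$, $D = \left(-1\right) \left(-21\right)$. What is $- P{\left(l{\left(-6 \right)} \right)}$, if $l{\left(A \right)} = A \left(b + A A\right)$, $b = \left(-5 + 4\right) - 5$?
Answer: $\frac{1}{159} \approx 0.0062893$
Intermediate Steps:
$b = -6$ ($b = -1 - 5 = -6$)
$l{\left(A \right)} = A \left(-6 + A^{2}\right)$ ($l{\left(A \right)} = A \left(-6 + A A\right) = A \left(-6 + A^{2}\right)$)
$D = 21$
$P{\left(n \right)} = \frac{1}{21 + n}$ ($P{\left(n \right)} = \frac{1}{n + 21} = \frac{1}{21 + n}$)
$- P{\left(l{\left(-6 \right)} \right)} = - \frac{1}{21 - 6 \left(-6 + \left(-6\right)^{2}\right)} = - \frac{1}{21 - 6 \left(-6 + 36\right)} = - \frac{1}{21 - 180} = - \frac{1}{-159} = \left(-1\right) \left(- \frac{1}{159}\right) = \frac{1}{159}$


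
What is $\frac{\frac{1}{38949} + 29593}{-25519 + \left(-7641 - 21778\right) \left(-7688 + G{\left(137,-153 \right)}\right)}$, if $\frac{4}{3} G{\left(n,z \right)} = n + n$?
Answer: $\frac{2305235516}{17145517163853} \approx 0.00013445$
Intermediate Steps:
$G{\left(n,z \right)} = \frac{3 n}{2}$ ($G{\left(n,z \right)} = \frac{3 \left(n + n\right)}{4} = \frac{3 \cdot 2 n}{4} = \frac{3 n}{2}$)
$\frac{\frac{1}{38949} + 29593}{-25519 + \left(-7641 - 21778\right) \left(-7688 + G{\left(137,-153 \right)}\right)} = \frac{\frac{1}{38949} + 29593}{-25519 + \left(-7641 - 21778\right) \left(-7688 + \frac{3}{2} \cdot 137\right)} = \frac{\frac{1}{38949} + 29593}{-25519 - 29419 \left(-7688 + \frac{411}{2}\right)} = \frac{1152617758}{38949 \left(-25519 - - \frac{440255335}{2}\right)} = \frac{1152617758}{38949 \left(-25519 + \frac{440255335}{2}\right)} = \frac{1152617758}{38949 \cdot \frac{440204297}{2}} = \frac{1152617758}{38949} \cdot \frac{2}{440204297} = \frac{2305235516}{17145517163853}$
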